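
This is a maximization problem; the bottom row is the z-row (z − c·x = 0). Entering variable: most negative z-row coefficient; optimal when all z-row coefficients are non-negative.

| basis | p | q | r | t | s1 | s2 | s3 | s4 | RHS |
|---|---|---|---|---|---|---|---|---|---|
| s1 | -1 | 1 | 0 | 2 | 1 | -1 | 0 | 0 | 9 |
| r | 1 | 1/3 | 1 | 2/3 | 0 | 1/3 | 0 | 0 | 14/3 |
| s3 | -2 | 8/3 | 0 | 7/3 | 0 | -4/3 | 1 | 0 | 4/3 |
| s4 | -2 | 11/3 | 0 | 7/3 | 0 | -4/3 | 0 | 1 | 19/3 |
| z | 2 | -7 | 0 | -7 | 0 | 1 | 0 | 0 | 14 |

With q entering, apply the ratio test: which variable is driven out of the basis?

Column q entries and ratios — s1: 9/1 = 9; r: (14/3)/(1/3) = 14; s3: (4/3)/(8/3) = 1/2; s4: (19/3)/(11/3) = 19/11.
Smallest ratio is 1/2 in the row of s3, so s3 leaves.

s3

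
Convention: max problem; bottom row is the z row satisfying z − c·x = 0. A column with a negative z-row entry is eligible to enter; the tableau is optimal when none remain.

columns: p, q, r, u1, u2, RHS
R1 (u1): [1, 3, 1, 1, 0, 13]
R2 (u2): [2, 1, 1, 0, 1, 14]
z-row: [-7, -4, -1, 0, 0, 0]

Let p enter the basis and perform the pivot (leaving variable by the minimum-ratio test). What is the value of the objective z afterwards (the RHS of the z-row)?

Ratio test on column p — row 1: 13/1 = 13; row 2: 14/2 = 7. Minimum is 7 at row 2 (u2 leaves); pivot element 2.
Pivot on row 2; the z-row RHS becomes 0 − (-7)·7 = 49.

49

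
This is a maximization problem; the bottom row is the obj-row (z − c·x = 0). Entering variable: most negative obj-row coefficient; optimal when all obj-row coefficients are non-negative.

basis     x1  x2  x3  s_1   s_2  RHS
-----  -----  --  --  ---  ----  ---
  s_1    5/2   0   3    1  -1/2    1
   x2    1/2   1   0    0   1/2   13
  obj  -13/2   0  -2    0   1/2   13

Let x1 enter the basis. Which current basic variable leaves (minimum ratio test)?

Column x1 entries and ratios — s_1: 1/(5/2) = 2/5; x2: 13/(1/2) = 26.
Smallest ratio is 2/5 in the row of s_1, so s_1 leaves.

s_1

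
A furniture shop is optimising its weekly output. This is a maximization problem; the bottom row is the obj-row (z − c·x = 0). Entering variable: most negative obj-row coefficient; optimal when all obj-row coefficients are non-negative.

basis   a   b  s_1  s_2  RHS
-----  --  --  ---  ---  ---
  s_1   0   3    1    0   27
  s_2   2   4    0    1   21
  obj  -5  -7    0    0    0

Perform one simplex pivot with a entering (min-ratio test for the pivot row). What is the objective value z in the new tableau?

105/2

Ratio test on column a — row 1: entry 0 ≤ 0; row 2: 21/2 = 21/2. Minimum is 21/2 at row 2 (s_2 leaves); pivot element 2.
Pivot on row 2; the obj-row RHS becomes 0 − (-5)·(21/2) = 105/2.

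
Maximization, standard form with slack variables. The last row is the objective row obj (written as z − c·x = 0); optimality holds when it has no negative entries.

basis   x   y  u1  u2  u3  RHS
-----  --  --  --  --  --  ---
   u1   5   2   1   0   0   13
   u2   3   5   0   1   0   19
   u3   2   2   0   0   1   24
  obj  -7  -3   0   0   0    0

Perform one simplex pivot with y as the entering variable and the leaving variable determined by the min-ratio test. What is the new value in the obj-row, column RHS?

Ratio test on column y — row 1: 13/2 = 13/2; row 2: 19/5 = 19/5; row 3: 24/2 = 12. Minimum is 19/5 at row 2 (u2 leaves); pivot element 5.
Divide row 2 by 5; eliminate column y from the other rows.
obj-row update in column RHS: 0 − (-3)·(19/5) = 57/5.

57/5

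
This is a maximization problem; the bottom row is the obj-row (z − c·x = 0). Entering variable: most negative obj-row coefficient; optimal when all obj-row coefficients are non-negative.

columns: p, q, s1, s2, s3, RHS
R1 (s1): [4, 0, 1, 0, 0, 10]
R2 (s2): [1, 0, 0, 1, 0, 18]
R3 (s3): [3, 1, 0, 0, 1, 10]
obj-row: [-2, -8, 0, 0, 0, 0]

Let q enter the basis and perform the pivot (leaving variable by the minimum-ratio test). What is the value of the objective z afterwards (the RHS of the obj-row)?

Ratio test on column q — row 1: entry 0 ≤ 0; row 2: entry 0 ≤ 0; row 3: 10/1 = 10. Minimum is 10 at row 3 (s3 leaves); pivot element 1.
Pivot on row 3; the obj-row RHS becomes 0 − (-8)·10 = 80.

80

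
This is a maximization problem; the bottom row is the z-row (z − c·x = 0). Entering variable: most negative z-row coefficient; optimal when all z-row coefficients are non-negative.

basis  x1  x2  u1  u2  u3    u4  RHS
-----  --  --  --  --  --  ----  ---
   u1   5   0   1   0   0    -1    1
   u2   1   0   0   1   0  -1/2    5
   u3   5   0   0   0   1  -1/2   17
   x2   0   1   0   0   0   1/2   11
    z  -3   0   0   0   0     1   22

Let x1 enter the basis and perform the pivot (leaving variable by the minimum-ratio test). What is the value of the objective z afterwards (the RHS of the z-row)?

Ratio test on column x1 — row 1: 1/5 = 1/5; row 2: 5/1 = 5; row 3: 17/5 = 17/5; row 4: entry 0 ≤ 0. Minimum is 1/5 at row 1 (u1 leaves); pivot element 5.
Pivot on row 1; the z-row RHS becomes 22 − (-3)·(1/5) = 113/5.

113/5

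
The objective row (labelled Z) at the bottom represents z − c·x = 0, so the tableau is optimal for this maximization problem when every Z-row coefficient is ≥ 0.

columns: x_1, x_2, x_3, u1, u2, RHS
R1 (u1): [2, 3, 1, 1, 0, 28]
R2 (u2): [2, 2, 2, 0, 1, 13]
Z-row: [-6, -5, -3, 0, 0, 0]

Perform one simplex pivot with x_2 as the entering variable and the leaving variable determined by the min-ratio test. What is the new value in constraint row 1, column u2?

Ratio test on column x_2 — row 1: 28/3 = 28/3; row 2: 13/2 = 13/2. Minimum is 13/2 at row 2 (u2 leaves); pivot element 2.
Divide row 2 by 2; eliminate column x_2 from the other rows.
Row 1 update in column u2: 0 − 3·(1/2) = -3/2.

-3/2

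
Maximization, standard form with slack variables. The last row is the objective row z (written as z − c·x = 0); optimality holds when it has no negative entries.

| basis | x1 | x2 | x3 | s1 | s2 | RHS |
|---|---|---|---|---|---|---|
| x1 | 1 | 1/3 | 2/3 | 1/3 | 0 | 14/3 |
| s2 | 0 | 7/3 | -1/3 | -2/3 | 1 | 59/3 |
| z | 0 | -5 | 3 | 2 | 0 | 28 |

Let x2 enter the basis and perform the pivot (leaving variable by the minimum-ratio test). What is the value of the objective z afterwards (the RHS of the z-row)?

491/7

Ratio test on column x2 — row 1: (14/3)/(1/3) = 14; row 2: (59/3)/(7/3) = 59/7. Minimum is 59/7 at row 2 (s2 leaves); pivot element 7/3.
Pivot on row 2; the z-row RHS becomes 28 − (-5)·(59/7) = 491/7.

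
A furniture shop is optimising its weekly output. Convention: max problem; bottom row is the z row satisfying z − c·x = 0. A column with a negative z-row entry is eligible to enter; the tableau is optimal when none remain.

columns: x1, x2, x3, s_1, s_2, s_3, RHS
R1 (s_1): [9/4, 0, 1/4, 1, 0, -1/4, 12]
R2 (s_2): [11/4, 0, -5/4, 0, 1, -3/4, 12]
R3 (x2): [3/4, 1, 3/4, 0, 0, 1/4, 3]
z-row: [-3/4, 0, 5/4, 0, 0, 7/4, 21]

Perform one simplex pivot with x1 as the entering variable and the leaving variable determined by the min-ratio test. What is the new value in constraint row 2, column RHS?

1

Ratio test on column x1 — row 1: 12/(9/4) = 16/3; row 2: 12/(11/4) = 48/11; row 3: 3/(3/4) = 4. Minimum is 4 at row 3 (x2 leaves); pivot element 3/4.
Divide row 3 by 3/4; eliminate column x1 from the other rows.
Row 2 update in column RHS: 12 − (11/4)·4 = 1.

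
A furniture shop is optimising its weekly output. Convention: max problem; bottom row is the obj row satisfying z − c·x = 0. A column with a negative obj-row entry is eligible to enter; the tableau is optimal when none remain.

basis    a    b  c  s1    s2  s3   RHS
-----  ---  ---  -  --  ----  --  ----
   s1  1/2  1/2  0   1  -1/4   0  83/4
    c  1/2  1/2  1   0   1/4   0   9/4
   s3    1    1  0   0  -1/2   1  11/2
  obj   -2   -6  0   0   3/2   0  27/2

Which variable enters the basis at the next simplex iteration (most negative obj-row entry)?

b

Negative obj-row entries: a: -2, b: -6.
The most negative is -6 in column b, so b enters.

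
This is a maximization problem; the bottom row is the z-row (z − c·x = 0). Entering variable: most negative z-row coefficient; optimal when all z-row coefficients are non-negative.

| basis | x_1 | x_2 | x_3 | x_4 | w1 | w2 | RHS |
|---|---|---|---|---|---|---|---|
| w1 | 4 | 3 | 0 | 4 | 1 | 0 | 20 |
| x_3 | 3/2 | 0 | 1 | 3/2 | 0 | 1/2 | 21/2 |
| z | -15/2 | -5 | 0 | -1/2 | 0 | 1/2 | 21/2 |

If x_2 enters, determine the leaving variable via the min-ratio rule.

w1

Column x_2 entries and ratios — w1: 20/3 = 20/3; x_3: 0 ≤ 0, skip.
Smallest ratio is 20/3 in the row of w1, so w1 leaves.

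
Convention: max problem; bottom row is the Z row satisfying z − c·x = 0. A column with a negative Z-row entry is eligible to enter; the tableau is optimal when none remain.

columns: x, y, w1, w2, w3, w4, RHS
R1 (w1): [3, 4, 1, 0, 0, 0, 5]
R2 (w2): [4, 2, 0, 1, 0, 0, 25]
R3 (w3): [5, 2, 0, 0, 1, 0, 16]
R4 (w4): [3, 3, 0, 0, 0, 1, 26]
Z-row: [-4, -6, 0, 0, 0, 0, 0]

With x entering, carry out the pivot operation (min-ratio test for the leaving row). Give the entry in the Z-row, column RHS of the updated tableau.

20/3

Ratio test on column x — row 1: 5/3 = 5/3; row 2: 25/4 = 25/4; row 3: 16/5 = 16/5; row 4: 26/3 = 26/3. Minimum is 5/3 at row 1 (w1 leaves); pivot element 3.
Divide row 1 by 3; eliminate column x from the other rows.
Z-row update in column RHS: 0 − (-4)·(5/3) = 20/3.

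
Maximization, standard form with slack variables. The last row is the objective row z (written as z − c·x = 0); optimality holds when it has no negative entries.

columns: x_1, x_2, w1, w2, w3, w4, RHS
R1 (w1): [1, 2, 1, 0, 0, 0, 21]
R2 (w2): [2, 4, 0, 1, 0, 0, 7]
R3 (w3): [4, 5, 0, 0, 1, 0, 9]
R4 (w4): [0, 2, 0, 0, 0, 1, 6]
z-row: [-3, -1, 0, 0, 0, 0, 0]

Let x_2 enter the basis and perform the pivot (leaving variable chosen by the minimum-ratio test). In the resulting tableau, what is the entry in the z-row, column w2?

1/4

Ratio test on column x_2 — row 1: 21/2 = 21/2; row 2: 7/4 = 7/4; row 3: 9/5 = 9/5; row 4: 6/2 = 3. Minimum is 7/4 at row 2 (w2 leaves); pivot element 4.
Divide row 2 by 4; eliminate column x_2 from the other rows.
z-row update in column w2: 0 − (-1)·(1/4) = 1/4.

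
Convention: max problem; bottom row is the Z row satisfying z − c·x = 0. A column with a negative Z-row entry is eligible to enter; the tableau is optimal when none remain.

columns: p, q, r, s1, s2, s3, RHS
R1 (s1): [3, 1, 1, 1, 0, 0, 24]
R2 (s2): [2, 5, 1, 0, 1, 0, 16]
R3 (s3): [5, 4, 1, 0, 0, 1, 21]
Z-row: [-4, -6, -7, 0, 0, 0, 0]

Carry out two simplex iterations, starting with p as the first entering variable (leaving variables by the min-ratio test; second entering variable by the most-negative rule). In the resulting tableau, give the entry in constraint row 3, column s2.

-1/3

Ratio test on column p — row 1: 24/3 = 8; row 2: 16/2 = 8; row 3: 21/5 = 21/5. Minimum is 21/5 at row 3 (s3 leaves); pivot element 5.
Divide row 3 by 5; eliminate column p from the other rows.
Second iteration: most negative Z-row entry is -31/5 in column r, so r enters.
Ratio test on column r — row 1: (57/5)/(2/5) = 57/2; row 2: (38/5)/(3/5) = 38/3; row 3: (21/5)/(1/5) = 21. Minimum is 38/3 at row 2 (s2 leaves); pivot element 3/5.
Divide row 2 by 3/5; eliminate column r from the other rows.
After both pivots, the entry at constraint row 3, column s2 is -1/3.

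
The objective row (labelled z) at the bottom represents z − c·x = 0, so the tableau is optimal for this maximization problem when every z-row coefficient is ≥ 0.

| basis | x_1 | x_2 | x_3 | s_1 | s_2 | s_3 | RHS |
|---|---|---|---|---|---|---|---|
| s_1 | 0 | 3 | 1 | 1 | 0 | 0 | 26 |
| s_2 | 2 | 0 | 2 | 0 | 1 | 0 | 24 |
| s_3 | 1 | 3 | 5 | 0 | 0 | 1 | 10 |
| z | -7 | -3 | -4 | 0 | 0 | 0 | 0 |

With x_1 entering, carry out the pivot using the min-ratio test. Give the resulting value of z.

70

Ratio test on column x_1 — row 1: entry 0 ≤ 0; row 2: 24/2 = 12; row 3: 10/1 = 10. Minimum is 10 at row 3 (s_3 leaves); pivot element 1.
Pivot on row 3; the z-row RHS becomes 0 − (-7)·10 = 70.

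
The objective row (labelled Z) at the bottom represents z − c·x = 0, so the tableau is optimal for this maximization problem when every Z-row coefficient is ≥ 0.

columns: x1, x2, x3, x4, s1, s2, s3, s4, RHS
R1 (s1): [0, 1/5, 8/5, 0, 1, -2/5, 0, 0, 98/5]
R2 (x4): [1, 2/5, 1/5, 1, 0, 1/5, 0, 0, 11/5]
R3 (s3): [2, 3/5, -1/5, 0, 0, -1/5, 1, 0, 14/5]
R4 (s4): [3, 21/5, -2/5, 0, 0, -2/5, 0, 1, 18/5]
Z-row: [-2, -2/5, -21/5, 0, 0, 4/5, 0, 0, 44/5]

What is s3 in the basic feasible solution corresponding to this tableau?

s3 is basic (row 3); its value is the RHS of that row, 14/5.

14/5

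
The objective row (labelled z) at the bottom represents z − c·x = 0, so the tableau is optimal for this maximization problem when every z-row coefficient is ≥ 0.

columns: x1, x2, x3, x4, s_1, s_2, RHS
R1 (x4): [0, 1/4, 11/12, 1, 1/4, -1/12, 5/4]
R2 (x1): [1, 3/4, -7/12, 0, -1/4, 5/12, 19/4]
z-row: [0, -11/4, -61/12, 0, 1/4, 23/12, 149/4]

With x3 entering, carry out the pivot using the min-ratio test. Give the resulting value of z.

486/11

Ratio test on column x3 — row 1: (5/4)/(11/12) = 15/11; row 2: entry -7/12 ≤ 0. Minimum is 15/11 at row 1 (x4 leaves); pivot element 11/12.
Pivot on row 1; the z-row RHS becomes 149/4 − (-61/12)·(15/11) = 486/11.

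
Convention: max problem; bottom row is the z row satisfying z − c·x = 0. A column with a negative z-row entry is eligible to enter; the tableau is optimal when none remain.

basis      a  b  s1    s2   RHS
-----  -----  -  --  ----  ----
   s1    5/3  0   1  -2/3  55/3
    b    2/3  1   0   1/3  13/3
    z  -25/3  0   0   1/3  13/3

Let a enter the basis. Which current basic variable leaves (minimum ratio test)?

b

Column a entries and ratios — s1: (55/3)/(5/3) = 11; b: (13/3)/(2/3) = 13/2.
Smallest ratio is 13/2 in the row of b, so b leaves.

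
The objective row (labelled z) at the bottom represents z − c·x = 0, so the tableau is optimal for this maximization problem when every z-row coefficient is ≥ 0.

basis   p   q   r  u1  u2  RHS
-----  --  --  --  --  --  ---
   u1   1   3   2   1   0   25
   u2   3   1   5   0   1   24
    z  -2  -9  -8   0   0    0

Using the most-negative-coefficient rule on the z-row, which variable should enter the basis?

q

Negative z-row entries: p: -2, q: -9, r: -8.
The most negative is -9 in column q, so q enters.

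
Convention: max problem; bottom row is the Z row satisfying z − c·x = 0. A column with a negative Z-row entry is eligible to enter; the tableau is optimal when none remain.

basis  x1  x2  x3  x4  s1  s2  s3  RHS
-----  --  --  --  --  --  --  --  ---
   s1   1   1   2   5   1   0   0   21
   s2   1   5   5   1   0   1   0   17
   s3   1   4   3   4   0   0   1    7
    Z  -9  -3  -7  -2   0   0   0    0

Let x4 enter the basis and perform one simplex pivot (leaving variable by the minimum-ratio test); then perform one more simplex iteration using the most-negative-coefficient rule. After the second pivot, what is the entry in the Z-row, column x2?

Ratio test on column x4 — row 1: 21/5 = 21/5; row 2: 17/1 = 17; row 3: 7/4 = 7/4. Minimum is 7/4 at row 3 (s3 leaves); pivot element 4.
Divide row 3 by 4; eliminate column x4 from the other rows.
Second iteration: most negative Z-row entry is -17/2 in column x1, so x1 enters.
Ratio test on column x1 — row 1: entry -1/4 ≤ 0; row 2: (61/4)/(3/4) = 61/3; row 3: (7/4)/(1/4) = 7. Minimum is 7 at row 3 (x4 leaves); pivot element 1/4.
Divide row 3 by 1/4; eliminate column x1 from the other rows.
After both pivots, the entry at the Z-row, column x2 is 33.

33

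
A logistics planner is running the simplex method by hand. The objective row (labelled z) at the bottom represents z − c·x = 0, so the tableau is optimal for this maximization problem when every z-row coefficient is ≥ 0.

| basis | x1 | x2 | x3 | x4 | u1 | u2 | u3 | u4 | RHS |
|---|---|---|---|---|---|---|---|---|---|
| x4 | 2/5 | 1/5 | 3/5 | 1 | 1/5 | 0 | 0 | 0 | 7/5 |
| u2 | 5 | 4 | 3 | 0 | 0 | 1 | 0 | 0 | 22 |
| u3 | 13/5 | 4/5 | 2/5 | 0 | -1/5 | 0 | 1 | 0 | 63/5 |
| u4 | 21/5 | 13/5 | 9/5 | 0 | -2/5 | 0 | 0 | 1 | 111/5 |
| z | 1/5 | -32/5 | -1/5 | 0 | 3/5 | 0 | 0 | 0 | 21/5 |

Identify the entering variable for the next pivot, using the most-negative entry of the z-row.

x2

Negative z-row entries: x2: -32/5, x3: -1/5.
The most negative is -32/5 in column x2, so x2 enters.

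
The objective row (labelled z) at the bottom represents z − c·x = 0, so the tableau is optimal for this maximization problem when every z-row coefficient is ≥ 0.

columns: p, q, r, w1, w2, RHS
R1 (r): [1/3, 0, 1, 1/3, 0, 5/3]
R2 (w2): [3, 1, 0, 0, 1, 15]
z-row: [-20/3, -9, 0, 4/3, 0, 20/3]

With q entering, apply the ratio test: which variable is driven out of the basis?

Column q entries and ratios — r: 0 ≤ 0, skip; w2: 15/1 = 15.
Smallest ratio is 15 in the row of w2, so w2 leaves.

w2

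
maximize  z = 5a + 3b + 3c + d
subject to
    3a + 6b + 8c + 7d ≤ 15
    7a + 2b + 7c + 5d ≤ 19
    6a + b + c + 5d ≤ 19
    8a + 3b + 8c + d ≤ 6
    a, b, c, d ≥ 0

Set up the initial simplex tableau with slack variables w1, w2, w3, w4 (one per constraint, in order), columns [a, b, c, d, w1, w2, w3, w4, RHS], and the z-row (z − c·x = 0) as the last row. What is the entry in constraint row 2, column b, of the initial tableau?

Constraint 2 has coefficient 2 on b.

2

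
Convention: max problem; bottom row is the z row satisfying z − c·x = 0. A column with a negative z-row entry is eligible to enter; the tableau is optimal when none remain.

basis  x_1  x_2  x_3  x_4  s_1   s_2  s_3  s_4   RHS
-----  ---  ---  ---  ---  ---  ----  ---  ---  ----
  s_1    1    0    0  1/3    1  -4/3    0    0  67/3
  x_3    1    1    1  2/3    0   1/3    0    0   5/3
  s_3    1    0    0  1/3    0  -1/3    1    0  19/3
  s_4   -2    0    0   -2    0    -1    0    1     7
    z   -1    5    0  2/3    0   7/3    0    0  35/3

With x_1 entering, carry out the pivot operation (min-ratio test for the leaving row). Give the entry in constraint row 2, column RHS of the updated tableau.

Ratio test on column x_1 — row 1: (67/3)/1 = 67/3; row 2: (5/3)/1 = 5/3; row 3: (19/3)/1 = 19/3; row 4: entry -2 ≤ 0. Minimum is 5/3 at row 2 (x_3 leaves); pivot element 1.
Divide row 2 by 1; eliminate column x_1 from the other rows.
In the new row 2, the RHS entry is the old entry divided by the pivot: (5/3)/1 = 5/3.

5/3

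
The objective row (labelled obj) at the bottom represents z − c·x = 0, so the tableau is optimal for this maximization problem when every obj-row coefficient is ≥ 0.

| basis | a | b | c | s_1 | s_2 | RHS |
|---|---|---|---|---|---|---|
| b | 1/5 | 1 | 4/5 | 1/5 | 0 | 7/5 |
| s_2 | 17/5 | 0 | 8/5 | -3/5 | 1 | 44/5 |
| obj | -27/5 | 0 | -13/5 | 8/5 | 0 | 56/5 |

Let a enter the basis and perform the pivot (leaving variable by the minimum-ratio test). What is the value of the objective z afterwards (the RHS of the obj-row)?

428/17

Ratio test on column a — row 1: (7/5)/(1/5) = 7; row 2: (44/5)/(17/5) = 44/17. Minimum is 44/17 at row 2 (s_2 leaves); pivot element 17/5.
Pivot on row 2; the obj-row RHS becomes 56/5 − (-27/5)·(44/17) = 428/17.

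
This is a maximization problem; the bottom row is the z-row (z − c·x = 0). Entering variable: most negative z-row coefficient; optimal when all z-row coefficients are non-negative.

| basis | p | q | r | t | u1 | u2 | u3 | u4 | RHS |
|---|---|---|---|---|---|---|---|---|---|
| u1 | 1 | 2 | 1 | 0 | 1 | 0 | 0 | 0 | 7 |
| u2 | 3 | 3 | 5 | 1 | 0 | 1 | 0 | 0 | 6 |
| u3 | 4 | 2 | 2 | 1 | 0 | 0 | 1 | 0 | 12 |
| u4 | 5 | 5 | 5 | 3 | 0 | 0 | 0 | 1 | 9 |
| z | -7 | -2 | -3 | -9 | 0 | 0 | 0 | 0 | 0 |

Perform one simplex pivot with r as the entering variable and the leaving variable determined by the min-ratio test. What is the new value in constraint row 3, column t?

Ratio test on column r — row 1: 7/1 = 7; row 2: 6/5 = 6/5; row 3: 12/2 = 6; row 4: 9/5 = 9/5. Minimum is 6/5 at row 2 (u2 leaves); pivot element 5.
Divide row 2 by 5; eliminate column r from the other rows.
Row 3 update in column t: 1 − 2·(1/5) = 3/5.

3/5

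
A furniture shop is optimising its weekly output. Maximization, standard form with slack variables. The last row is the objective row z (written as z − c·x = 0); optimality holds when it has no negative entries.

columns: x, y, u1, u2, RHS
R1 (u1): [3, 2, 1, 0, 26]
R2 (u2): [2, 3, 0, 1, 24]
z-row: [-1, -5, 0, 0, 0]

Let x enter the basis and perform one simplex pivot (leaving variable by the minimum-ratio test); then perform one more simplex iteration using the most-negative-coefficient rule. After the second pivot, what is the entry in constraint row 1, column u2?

Ratio test on column x — row 1: 26/3 = 26/3; row 2: 24/2 = 12. Minimum is 26/3 at row 1 (u1 leaves); pivot element 3.
Divide row 1 by 3; eliminate column x from the other rows.
Second iteration: most negative z-row entry is -13/3 in column y, so y enters.
Ratio test on column y — row 1: (26/3)/(2/3) = 13; row 2: (20/3)/(5/3) = 4. Minimum is 4 at row 2 (u2 leaves); pivot element 5/3.
Divide row 2 by 5/3; eliminate column y from the other rows.
After both pivots, the entry at constraint row 1, column u2 is -2/5.

-2/5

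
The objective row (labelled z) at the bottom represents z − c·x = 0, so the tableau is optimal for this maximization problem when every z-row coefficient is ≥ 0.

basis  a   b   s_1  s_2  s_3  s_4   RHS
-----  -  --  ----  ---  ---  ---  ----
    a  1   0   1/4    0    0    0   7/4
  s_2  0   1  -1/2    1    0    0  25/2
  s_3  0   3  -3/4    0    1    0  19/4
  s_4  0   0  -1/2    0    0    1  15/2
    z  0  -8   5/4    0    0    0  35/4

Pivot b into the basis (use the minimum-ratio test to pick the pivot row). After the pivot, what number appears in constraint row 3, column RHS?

Ratio test on column b — row 1: entry 0 ≤ 0; row 2: (25/2)/1 = 25/2; row 3: (19/4)/3 = 19/12; row 4: entry 0 ≤ 0. Minimum is 19/12 at row 3 (s_3 leaves); pivot element 3.
Divide row 3 by 3; eliminate column b from the other rows.
In the new row 3, the RHS entry is the old entry divided by the pivot: (19/4)/3 = 19/12.

19/12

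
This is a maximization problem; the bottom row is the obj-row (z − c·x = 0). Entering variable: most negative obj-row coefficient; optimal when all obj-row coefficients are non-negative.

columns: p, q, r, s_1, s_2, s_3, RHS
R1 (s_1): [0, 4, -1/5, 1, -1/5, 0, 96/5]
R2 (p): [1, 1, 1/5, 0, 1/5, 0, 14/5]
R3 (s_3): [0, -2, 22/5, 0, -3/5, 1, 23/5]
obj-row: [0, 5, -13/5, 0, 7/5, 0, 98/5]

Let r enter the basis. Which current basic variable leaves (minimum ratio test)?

s_3

Column r entries and ratios — s_1: -1/5 ≤ 0, skip; p: (14/5)/(1/5) = 14; s_3: (23/5)/(22/5) = 23/22.
Smallest ratio is 23/22 in the row of s_3, so s_3 leaves.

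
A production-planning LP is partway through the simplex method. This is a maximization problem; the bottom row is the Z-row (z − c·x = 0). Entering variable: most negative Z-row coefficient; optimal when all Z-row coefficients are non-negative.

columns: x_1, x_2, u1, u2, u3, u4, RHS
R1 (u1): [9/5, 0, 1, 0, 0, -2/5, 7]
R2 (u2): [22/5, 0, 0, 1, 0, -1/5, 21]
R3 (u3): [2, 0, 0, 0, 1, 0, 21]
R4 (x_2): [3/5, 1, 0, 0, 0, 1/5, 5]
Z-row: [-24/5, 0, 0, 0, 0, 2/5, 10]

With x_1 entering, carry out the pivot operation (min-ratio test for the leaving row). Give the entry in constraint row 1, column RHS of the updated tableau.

Ratio test on column x_1 — row 1: 7/(9/5) = 35/9; row 2: 21/(22/5) = 105/22; row 3: 21/2 = 21/2; row 4: 5/(3/5) = 25/3. Minimum is 35/9 at row 1 (u1 leaves); pivot element 9/5.
Divide row 1 by 9/5; eliminate column x_1 from the other rows.
In the new row 1, the RHS entry is the old entry divided by the pivot: 7/(9/5) = 35/9.

35/9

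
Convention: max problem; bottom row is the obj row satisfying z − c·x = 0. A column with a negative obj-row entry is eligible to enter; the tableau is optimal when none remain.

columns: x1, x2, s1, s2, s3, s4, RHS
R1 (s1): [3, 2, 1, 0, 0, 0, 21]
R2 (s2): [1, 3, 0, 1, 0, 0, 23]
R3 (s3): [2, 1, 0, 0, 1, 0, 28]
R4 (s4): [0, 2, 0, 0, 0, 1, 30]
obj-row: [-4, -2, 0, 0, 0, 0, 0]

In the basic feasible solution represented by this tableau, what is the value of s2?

s2 is basic (row 2); its value is the RHS of that row, 23.

23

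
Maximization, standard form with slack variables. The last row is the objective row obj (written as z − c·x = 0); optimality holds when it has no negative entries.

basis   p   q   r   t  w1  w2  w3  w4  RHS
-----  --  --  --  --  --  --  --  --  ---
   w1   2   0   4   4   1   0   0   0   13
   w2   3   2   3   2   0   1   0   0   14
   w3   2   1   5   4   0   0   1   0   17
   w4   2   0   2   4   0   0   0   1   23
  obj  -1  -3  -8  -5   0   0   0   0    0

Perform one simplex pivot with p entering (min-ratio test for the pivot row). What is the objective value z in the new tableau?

Ratio test on column p — row 1: 13/2 = 13/2; row 2: 14/3 = 14/3; row 3: 17/2 = 17/2; row 4: 23/2 = 23/2. Minimum is 14/3 at row 2 (w2 leaves); pivot element 3.
Pivot on row 2; the obj-row RHS becomes 0 − (-1)·(14/3) = 14/3.

14/3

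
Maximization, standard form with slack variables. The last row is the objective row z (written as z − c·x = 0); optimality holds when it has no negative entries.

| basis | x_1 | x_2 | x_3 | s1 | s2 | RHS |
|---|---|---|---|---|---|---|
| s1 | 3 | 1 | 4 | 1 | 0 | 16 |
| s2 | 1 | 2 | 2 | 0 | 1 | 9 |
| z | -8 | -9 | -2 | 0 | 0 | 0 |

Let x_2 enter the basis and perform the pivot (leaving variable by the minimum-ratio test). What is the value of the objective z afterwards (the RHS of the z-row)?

Ratio test on column x_2 — row 1: 16/1 = 16; row 2: 9/2 = 9/2. Minimum is 9/2 at row 2 (s2 leaves); pivot element 2.
Pivot on row 2; the z-row RHS becomes 0 − (-9)·(9/2) = 81/2.

81/2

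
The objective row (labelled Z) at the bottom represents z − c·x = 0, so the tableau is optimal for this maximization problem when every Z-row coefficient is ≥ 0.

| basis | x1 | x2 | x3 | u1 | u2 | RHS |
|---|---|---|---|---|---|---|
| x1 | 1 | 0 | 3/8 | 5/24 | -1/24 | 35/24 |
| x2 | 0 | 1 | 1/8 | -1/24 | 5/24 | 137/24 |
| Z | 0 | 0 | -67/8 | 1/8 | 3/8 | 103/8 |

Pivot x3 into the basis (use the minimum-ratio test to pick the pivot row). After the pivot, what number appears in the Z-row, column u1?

43/9

Ratio test on column x3 — row 1: (35/24)/(3/8) = 35/9; row 2: (137/24)/(1/8) = 137/3. Minimum is 35/9 at row 1 (x1 leaves); pivot element 3/8.
Divide row 1 by 3/8; eliminate column x3 from the other rows.
Z-row update in column u1: 1/8 − (-67/8)·(5/9) = 43/9.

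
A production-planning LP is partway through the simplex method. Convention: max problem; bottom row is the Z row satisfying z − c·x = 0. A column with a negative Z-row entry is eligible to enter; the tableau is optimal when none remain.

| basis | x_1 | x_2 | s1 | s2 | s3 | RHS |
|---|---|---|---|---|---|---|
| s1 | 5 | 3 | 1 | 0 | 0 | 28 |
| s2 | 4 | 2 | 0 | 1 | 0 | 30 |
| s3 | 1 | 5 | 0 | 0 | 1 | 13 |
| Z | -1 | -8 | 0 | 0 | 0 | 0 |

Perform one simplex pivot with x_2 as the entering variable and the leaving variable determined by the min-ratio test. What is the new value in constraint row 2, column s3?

Ratio test on column x_2 — row 1: 28/3 = 28/3; row 2: 30/2 = 15; row 3: 13/5 = 13/5. Minimum is 13/5 at row 3 (s3 leaves); pivot element 5.
Divide row 3 by 5; eliminate column x_2 from the other rows.
Row 2 update in column s3: 0 − 2·(1/5) = -2/5.

-2/5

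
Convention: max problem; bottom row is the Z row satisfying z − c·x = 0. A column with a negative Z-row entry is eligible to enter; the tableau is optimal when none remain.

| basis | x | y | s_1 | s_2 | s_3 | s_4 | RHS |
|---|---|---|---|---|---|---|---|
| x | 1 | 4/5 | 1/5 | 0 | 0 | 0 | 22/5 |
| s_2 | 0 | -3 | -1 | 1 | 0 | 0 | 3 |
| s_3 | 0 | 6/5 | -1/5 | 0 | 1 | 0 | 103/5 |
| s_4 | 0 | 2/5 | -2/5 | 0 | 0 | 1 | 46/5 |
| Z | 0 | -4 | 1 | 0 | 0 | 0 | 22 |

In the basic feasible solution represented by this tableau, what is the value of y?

y is not in the basis, so in the current basic feasible solution y = 0.

0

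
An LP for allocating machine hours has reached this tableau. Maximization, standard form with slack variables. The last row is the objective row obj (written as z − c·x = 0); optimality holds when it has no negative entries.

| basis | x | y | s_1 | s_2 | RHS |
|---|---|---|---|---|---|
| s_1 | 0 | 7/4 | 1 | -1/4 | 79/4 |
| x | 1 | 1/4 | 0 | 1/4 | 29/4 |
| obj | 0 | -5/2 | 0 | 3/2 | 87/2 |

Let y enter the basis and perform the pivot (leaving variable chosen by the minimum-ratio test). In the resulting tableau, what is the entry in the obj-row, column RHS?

502/7

Ratio test on column y — row 1: (79/4)/(7/4) = 79/7; row 2: (29/4)/(1/4) = 29. Minimum is 79/7 at row 1 (s_1 leaves); pivot element 7/4.
Divide row 1 by 7/4; eliminate column y from the other rows.
obj-row update in column RHS: 87/2 − (-5/2)·(79/7) = 502/7.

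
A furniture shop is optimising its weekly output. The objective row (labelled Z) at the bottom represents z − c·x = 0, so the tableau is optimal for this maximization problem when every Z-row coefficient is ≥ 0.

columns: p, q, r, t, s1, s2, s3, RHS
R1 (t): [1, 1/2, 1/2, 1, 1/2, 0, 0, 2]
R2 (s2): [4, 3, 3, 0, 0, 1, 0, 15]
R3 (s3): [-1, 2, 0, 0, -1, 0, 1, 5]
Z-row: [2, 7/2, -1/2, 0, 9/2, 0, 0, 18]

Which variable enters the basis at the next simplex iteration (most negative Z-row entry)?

r

Negative Z-row entries: r: -1/2.
The most negative is -1/2 in column r, so r enters.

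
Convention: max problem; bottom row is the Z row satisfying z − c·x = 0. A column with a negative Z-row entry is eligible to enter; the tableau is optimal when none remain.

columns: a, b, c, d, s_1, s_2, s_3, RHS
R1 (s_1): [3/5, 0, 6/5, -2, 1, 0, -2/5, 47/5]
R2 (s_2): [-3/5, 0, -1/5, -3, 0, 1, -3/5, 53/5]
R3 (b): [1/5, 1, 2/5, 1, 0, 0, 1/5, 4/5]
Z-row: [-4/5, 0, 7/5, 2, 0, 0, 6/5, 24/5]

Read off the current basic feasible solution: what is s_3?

s_3 is not in the basis, so in the current basic feasible solution s_3 = 0.

0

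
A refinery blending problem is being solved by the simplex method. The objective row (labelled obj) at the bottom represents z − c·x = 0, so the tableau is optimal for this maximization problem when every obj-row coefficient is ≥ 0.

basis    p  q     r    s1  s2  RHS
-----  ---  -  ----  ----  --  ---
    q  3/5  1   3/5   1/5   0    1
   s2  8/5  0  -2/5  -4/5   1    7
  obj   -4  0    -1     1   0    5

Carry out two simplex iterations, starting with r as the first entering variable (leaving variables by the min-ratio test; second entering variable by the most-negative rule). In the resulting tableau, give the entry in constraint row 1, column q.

5/3

Ratio test on column r — row 1: 1/(3/5) = 5/3; row 2: entry -2/5 ≤ 0. Minimum is 5/3 at row 1 (q leaves); pivot element 3/5.
Divide row 1 by 3/5; eliminate column r from the other rows.
Second iteration: most negative obj-row entry is -3 in column p, so p enters.
Ratio test on column p — row 1: (5/3)/1 = 5/3; row 2: (23/3)/2 = 23/6. Minimum is 5/3 at row 1 (r leaves); pivot element 1.
Divide row 1 by 1; eliminate column p from the other rows.
After both pivots, the entry at constraint row 1, column q is 5/3.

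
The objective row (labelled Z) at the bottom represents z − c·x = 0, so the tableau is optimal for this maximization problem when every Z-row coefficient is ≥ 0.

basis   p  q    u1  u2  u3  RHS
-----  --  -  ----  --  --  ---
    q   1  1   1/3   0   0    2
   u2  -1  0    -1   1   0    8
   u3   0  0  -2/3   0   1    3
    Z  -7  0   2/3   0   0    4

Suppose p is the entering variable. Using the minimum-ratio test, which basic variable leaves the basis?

Column p entries and ratios — q: 2/1 = 2; u2: -1 ≤ 0, skip; u3: 0 ≤ 0, skip.
Smallest ratio is 2 in the row of q, so q leaves.

q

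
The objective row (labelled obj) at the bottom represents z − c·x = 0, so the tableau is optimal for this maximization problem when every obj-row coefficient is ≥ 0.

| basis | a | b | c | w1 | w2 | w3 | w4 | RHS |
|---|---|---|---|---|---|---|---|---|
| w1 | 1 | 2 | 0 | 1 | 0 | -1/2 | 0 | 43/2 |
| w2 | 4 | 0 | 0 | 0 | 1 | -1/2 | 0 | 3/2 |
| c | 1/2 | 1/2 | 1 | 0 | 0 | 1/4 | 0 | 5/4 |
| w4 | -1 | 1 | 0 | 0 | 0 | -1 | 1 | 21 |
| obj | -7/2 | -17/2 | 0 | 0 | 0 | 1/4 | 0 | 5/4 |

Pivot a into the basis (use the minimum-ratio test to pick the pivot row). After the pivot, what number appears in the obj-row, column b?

Ratio test on column a — row 1: (43/2)/1 = 43/2; row 2: (3/2)/4 = 3/8; row 3: (5/4)/(1/2) = 5/2; row 4: entry -1 ≤ 0. Minimum is 3/8 at row 2 (w2 leaves); pivot element 4.
Divide row 2 by 4; eliminate column a from the other rows.
obj-row update in column b: -17/2 − (-7/2)·0 = -17/2.

-17/2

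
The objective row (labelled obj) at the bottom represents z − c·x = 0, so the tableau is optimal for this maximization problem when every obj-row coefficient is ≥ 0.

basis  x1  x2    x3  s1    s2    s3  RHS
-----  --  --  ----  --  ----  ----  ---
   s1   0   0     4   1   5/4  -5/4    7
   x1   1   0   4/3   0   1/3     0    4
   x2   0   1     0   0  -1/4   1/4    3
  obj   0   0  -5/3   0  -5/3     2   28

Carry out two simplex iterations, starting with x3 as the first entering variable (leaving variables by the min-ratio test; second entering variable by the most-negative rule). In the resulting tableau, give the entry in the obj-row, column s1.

4/3

Ratio test on column x3 — row 1: 7/4 = 7/4; row 2: 4/(4/3) = 3; row 3: entry 0 ≤ 0. Minimum is 7/4 at row 1 (s1 leaves); pivot element 4.
Divide row 1 by 4; eliminate column x3 from the other rows.
Second iteration: most negative obj-row entry is -55/48 in column s2, so s2 enters.
Ratio test on column s2 — row 1: (7/4)/(5/16) = 28/5; row 2: entry -1/12 ≤ 0; row 3: entry -1/4 ≤ 0. Minimum is 28/5 at row 1 (x3 leaves); pivot element 5/16.
Divide row 1 by 5/16; eliminate column s2 from the other rows.
After both pivots, the entry at the obj-row, column s1 is 4/3.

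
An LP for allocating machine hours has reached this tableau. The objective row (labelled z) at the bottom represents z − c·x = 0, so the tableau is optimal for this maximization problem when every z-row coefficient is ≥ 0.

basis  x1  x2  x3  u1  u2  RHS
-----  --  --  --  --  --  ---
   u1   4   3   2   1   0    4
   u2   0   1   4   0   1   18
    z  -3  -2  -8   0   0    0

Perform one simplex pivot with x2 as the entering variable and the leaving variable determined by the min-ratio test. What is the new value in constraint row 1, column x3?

Ratio test on column x2 — row 1: 4/3 = 4/3; row 2: 18/1 = 18. Minimum is 4/3 at row 1 (u1 leaves); pivot element 3.
Divide row 1 by 3; eliminate column x2 from the other rows.
In the new row 1, the x3 entry is the old entry divided by the pivot: 2/3 = 2/3.

2/3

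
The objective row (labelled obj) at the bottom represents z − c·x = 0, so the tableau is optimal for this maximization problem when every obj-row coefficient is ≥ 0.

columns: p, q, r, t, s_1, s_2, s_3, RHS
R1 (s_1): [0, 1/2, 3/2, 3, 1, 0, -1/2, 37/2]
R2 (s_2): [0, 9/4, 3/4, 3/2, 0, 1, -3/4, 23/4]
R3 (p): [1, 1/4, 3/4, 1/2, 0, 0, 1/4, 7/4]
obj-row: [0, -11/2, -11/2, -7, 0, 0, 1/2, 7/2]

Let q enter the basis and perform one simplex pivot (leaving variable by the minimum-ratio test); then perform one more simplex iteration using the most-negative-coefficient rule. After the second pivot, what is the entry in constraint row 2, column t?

Ratio test on column q — row 1: (37/2)/(1/2) = 37; row 2: (23/4)/(9/4) = 23/9; row 3: (7/4)/(1/4) = 7. Minimum is 23/9 at row 2 (s_2 leaves); pivot element 9/4.
Divide row 2 by 9/4; eliminate column q from the other rows.
Second iteration: most negative obj-row entry is -11/3 in column r, so r enters.
Ratio test on column r — row 1: (155/9)/(4/3) = 155/12; row 2: (23/9)/(1/3) = 23/3; row 3: (10/9)/(2/3) = 5/3. Minimum is 5/3 at row 3 (p leaves); pivot element 2/3.
Divide row 3 by 2/3; eliminate column r from the other rows.
After both pivots, the entry at constraint row 2, column t is 1/2.

1/2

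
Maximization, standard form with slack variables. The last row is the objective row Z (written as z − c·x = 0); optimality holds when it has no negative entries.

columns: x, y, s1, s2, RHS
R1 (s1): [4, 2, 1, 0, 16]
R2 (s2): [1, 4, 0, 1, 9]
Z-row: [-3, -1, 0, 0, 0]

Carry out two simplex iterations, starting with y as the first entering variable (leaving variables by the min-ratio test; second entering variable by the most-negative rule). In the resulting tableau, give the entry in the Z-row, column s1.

11/14

Ratio test on column y — row 1: 16/2 = 8; row 2: 9/4 = 9/4. Minimum is 9/4 at row 2 (s2 leaves); pivot element 4.
Divide row 2 by 4; eliminate column y from the other rows.
Second iteration: most negative Z-row entry is -11/4 in column x, so x enters.
Ratio test on column x — row 1: (23/2)/(7/2) = 23/7; row 2: (9/4)/(1/4) = 9. Minimum is 23/7 at row 1 (s1 leaves); pivot element 7/2.
Divide row 1 by 7/2; eliminate column x from the other rows.
After both pivots, the entry at the Z-row, column s1 is 11/14.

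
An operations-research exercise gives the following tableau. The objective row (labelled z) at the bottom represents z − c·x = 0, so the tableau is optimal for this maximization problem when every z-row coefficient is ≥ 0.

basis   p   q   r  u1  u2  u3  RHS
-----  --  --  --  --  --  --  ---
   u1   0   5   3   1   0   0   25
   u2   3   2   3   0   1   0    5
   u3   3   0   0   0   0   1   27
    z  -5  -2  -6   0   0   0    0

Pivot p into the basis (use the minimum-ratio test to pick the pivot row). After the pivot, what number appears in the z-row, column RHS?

25/3

Ratio test on column p — row 1: entry 0 ≤ 0; row 2: 5/3 = 5/3; row 3: 27/3 = 9. Minimum is 5/3 at row 2 (u2 leaves); pivot element 3.
Divide row 2 by 3; eliminate column p from the other rows.
z-row update in column RHS: 0 − (-5)·(5/3) = 25/3.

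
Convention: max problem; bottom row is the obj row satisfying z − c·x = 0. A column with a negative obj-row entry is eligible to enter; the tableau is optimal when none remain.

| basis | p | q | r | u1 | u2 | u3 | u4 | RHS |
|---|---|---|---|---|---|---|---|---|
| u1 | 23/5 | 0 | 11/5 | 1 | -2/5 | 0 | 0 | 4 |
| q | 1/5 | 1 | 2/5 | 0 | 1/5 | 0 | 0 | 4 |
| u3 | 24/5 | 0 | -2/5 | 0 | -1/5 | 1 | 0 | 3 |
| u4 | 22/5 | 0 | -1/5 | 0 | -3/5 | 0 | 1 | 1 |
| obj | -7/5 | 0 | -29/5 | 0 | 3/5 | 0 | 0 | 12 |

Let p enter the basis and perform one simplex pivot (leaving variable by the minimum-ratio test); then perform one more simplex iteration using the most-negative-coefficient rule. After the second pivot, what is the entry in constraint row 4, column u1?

Ratio test on column p — row 1: 4/(23/5) = 20/23; row 2: 4/(1/5) = 20; row 3: 3/(24/5) = 5/8; row 4: 1/(22/5) = 5/22. Minimum is 5/22 at row 4 (u4 leaves); pivot element 22/5.
Divide row 4 by 22/5; eliminate column p from the other rows.
Second iteration: most negative obj-row entry is -129/22 in column r, so r enters.
Ratio test on column r — row 1: (65/22)/(53/22) = 65/53; row 2: (87/22)/(9/22) = 29/3; row 3: entry -2/11 ≤ 0; row 4: entry -1/22 ≤ 0. Minimum is 65/53 at row 1 (u1 leaves); pivot element 53/22.
Divide row 1 by 53/22; eliminate column r from the other rows.
After both pivots, the entry at constraint row 4, column u1 is 1/53.

1/53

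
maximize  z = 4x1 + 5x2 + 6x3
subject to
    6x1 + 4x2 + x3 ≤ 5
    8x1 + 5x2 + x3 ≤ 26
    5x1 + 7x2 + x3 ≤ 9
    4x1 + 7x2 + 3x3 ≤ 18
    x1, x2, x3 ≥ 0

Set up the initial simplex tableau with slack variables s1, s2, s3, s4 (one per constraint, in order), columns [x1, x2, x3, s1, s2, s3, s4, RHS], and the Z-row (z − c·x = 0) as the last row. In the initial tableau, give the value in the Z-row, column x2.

-5

The Z-row carries the negated objective coefficients: the x2 entry is -5.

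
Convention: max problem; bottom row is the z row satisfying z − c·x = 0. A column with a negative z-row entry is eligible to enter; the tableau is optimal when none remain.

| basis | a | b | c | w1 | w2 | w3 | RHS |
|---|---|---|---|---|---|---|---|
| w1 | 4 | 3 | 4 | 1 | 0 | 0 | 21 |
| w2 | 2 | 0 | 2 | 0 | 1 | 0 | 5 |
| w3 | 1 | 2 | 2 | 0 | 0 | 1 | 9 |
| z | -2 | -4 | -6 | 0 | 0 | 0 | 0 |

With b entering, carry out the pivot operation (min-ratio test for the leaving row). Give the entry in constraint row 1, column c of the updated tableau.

Ratio test on column b — row 1: 21/3 = 7; row 2: entry 0 ≤ 0; row 3: 9/2 = 9/2. Minimum is 9/2 at row 3 (w3 leaves); pivot element 2.
Divide row 3 by 2; eliminate column b from the other rows.
Row 1 update in column c: 4 − 3·1 = 1.

1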